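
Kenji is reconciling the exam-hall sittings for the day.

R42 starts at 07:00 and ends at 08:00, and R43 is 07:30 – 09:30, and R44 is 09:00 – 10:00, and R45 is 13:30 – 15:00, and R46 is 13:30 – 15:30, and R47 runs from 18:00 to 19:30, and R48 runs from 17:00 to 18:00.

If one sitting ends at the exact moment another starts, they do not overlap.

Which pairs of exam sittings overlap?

Sorted by start: R42, R43, R44, R45, R46, R48, R47.
R43 starts before R42 ends → R42 and R43 overlap.
R44 starts after R42 ends — done with R42.
R44 starts before R43 ends → R43 and R44 overlap.
R45 starts after R43 ends — done with R43.
R45 starts after R44 ends — done with R44.
R46 starts before R45 ends → R45 and R46 overlap.
R48 starts after R45 ends — done with R45.
R48 starts after R46 ends — done with R46.
R47 starts exactly when R48 ends (back-to-back, no overlap).

R42 & R43, R43 & R44, R45 & R46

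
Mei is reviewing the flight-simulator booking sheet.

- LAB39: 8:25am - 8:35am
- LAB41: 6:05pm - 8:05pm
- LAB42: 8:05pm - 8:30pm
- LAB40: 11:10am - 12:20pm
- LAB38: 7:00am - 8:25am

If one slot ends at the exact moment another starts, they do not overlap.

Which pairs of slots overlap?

no overlapping pairs

Sorted by start: LAB38, LAB39, LAB40, LAB41, LAB42.
LAB39 starts exactly when LAB38 ends (back-to-back, no overlap), so LAB38 has no further overlaps.
LAB40 starts after LAB39 ends, so LAB39 has no further overlaps.
LAB41 starts after LAB40 ends, so LAB40 has no further overlaps.
LAB42 starts exactly when LAB41 ends (back-to-back, no overlap).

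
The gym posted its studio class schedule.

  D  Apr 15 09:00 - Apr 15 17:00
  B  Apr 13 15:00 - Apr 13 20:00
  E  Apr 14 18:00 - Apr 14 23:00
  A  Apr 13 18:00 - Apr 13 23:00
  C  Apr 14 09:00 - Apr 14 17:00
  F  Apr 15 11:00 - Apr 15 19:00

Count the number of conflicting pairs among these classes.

Sorted by start: B, A, C, E, D, F.
A starts before B ends → B and A overlap.
C starts after B ends — done with B.
C starts after A ends — done with A.
E starts after C ends — done with C.
D starts after E ends — done with E.
F starts before D ends → D and F overlap.
Overlapping pairs: A & B, D & F — 2 in total.

2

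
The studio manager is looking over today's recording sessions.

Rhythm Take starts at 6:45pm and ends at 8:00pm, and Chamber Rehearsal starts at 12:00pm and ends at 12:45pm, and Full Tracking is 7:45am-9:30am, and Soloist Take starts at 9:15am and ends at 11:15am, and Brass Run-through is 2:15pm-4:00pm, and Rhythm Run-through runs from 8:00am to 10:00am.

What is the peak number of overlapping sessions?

Sort all start/end points and keep a running count:
7:45am start Full Tracking → 1
8:00am start Rhythm Run-through → 2
9:15am start Soloist Take → 3
9:30am end Full Tracking → 2
10:00am end Rhythm Run-through → 1
11:15am end Soloist Take → 0
12:00pm start Chamber Rehearsal → 1
12:45pm end Chamber Rehearsal → 0
2:15pm start Brass Run-through → 1
4:00pm end Brass Run-through → 0
6:45pm start Rhythm Take → 1
8:00pm end Rhythm Take → 0
Peak is 3, at 9:15am (Full Tracking, Rhythm Run-through, Soloist Take).

3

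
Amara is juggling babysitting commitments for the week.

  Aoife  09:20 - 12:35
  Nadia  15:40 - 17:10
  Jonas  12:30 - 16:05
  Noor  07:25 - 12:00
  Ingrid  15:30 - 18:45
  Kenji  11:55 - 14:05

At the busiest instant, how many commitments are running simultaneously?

3

Sort all start/end points and keep a running count:
07:25 start Noor → 1
09:20 start Aoife → 2
11:55 start Kenji → 3
12:00 end Noor → 2
12:30 start Jonas → 3
12:35 end Aoife → 2
14:05 end Kenji → 1
15:30 start Ingrid → 2
15:40 start Nadia → 3
16:05 end Jonas → 2
17:10 end Nadia → 1
18:45 end Ingrid → 0
Peak is 3, at 11:55 (Aoife, Kenji, Noor).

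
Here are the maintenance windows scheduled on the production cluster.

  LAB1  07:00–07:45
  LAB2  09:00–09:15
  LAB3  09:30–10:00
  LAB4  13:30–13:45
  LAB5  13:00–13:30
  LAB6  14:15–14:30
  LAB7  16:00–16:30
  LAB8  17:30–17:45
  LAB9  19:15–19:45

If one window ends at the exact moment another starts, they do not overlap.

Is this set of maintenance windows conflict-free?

Sorted by start: LAB1, LAB2, LAB3, LAB5, LAB4, LAB6, LAB7, LAB8, LAB9.
LAB2 starts after LAB1 ends; LAB1 is clear from here.
LAB3 starts after LAB2 ends; LAB2 is clear from here.
LAB5 starts after LAB3 ends; LAB3 is clear from here.
LAB4 starts exactly when LAB5 ends (back-to-back, no overlap); LAB5 is clear from here.
LAB6 starts after LAB4 ends; LAB4 is clear from here.
LAB7 starts after LAB6 ends; LAB6 is clear from here.
LAB8 starts after LAB7 ends; LAB7 is clear from here.
LAB9 starts after LAB8 ends.
Every pair is clear; the schedule has no overlaps.

Yes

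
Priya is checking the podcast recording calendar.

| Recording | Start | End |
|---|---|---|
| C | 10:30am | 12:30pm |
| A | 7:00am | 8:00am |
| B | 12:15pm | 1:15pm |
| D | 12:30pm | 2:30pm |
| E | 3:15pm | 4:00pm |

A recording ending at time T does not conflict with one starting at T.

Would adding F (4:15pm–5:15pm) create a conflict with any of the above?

No — it doesn't clash with anything

A: ends 8:00am at or before F starts 4:15pm → clear.
C: ends 12:30pm at or before F starts 4:15pm → clear.
B: ends 1:15pm at or before F starts 4:15pm → clear.
D: ends 2:30pm at or before F starts 4:15pm → clear.
E: ends 4:00pm at or before F starts 4:15pm → clear.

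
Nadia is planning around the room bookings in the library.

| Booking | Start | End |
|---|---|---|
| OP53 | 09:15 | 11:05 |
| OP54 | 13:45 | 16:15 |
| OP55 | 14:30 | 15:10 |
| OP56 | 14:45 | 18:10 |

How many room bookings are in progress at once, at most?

3

Sort all start/end points and keep a running count:
09:15 start OP53 → 1
11:05 end OP53 → 0
13:45 start OP54 → 1
14:30 start OP55 → 2
14:45 start OP56 → 3
15:10 end OP55 → 2
16:15 end OP54 → 1
18:10 end OP56 → 0
Peak is 3, at 14:45 (OP54, OP55, OP56).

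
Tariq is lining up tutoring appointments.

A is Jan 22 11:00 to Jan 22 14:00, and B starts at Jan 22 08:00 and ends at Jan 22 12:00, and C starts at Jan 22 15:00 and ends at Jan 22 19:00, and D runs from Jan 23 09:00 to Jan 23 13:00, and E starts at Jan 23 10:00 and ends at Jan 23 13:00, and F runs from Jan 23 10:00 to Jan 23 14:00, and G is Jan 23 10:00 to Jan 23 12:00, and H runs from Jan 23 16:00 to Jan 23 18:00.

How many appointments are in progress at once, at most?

4

Sweep the timeline, counting +1 at each start and −1 at each end (ends before starts at a tie):
Jan 22 08:00 start B → 1
Jan 22 11:00 start A → 2
Jan 22 12:00 end B → 1
Jan 22 14:00 end A → 0
Jan 22 15:00 start C → 1
Jan 22 19:00 end C → 0
Jan 23 09:00 start D → 1
Jan 23 10:00 start E → 2
Jan 23 10:00 start F → 3
Jan 23 10:00 start G → 4
Jan 23 12:00 end G → 3
Jan 23 13:00 end D → 2
Jan 23 13:00 end E → 1
Jan 23 14:00 end F → 0
Jan 23 16:00 start H → 1
Jan 23 18:00 end H → 0
Peak is 4, at Jan 23 10:00 (D, E, F, G).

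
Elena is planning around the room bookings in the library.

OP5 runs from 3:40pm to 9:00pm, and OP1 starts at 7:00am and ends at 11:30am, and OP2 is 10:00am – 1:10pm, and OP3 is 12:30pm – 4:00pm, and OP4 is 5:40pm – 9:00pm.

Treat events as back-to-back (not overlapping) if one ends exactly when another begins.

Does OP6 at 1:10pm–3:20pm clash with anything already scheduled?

OP1: ends 11:30am at or before OP6 starts 1:10pm → clear.
OP2: ends 1:10pm at or before OP6 starts 1:10pm → clear.
OP3: starts 12:30pm before OP6 ends 3:20pm, and ends 4:00pm after OP6 starts 1:10pm → overlap.
OP5: starts 3:40pm at or after OP6 ends 3:20pm → clear.
OP4: starts 5:40pm at or after OP6 ends 3:20pm → clear.
OP6 overlaps OP3.

Yes — it overlaps OP3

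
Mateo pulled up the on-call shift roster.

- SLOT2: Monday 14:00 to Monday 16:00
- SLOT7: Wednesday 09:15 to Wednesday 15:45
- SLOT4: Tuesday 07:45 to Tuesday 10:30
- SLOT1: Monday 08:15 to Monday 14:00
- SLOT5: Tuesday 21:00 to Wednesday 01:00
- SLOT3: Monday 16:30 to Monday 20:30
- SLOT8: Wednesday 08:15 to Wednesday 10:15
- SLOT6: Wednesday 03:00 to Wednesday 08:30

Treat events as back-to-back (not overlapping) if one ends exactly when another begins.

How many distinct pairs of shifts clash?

2

Sorted by start: SLOT1, SLOT2, SLOT3, SLOT4, SLOT5, SLOT6, SLOT8, SLOT7.
SLOT2 starts exactly when SLOT1 ends (back-to-back, no overlap), so SLOT1 has no further overlaps.
SLOT3 starts after SLOT2 ends, so SLOT2 has no further overlaps.
SLOT4 starts after SLOT3 ends, so SLOT3 has no further overlaps.
SLOT5 starts after SLOT4 ends, so SLOT4 has no further overlaps.
SLOT6 starts after SLOT5 ends, so SLOT5 has no further overlaps.
SLOT8 starts before SLOT6 ends → SLOT6 and SLOT8 overlap.
SLOT7 starts after SLOT6 ends.
SLOT7 starts before SLOT8 ends → SLOT8 and SLOT7 overlap.
Overlapping pairs: SLOT6 & SLOT8, SLOT7 & SLOT8 — 2 in total.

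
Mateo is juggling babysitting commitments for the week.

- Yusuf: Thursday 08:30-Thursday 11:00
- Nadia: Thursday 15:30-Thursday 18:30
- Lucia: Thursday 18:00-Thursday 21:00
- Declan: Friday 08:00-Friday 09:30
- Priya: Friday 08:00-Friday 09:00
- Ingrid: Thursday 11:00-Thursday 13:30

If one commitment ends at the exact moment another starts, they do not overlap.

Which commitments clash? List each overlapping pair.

Sorted by start: Yusuf, Ingrid, Nadia, Lucia, Declan, Priya.
Ingrid starts exactly when Yusuf ends (back-to-back, no overlap), so nothing later overlaps Yusuf either.
Nadia starts after Ingrid ends, so nothing later overlaps Ingrid either.
Lucia starts before Nadia ends → Nadia and Lucia overlap.
Declan starts after Nadia ends, so nothing later overlaps Nadia either.
Declan starts after Lucia ends, so nothing later overlaps Lucia either.
Priya starts before Declan ends → Declan and Priya overlap.

Declan & Priya, Lucia & Nadia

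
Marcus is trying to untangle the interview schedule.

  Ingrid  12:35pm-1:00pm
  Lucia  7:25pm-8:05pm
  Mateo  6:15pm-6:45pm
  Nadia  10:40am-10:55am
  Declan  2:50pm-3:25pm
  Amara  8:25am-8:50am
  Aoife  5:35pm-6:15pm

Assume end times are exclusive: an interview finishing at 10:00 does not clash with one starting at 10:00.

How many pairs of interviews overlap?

0

Check each pair: they overlap iff neither finishes before the other starts.
Sorted by start: Amara, Nadia, Ingrid, Declan, Aoife, Mateo, Lucia.
Nadia starts after Amara ends, so Amara has no further overlaps.
Ingrid starts after Nadia ends, so Nadia has no further overlaps.
Declan starts after Ingrid ends, so Ingrid has no further overlaps.
Aoife starts after Declan ends, so Declan has no further overlaps.
Mateo starts exactly when Aoife ends (back-to-back, no overlap), so Aoife has no further overlaps.
Lucia starts after Mateo ends.
No pair overlaps.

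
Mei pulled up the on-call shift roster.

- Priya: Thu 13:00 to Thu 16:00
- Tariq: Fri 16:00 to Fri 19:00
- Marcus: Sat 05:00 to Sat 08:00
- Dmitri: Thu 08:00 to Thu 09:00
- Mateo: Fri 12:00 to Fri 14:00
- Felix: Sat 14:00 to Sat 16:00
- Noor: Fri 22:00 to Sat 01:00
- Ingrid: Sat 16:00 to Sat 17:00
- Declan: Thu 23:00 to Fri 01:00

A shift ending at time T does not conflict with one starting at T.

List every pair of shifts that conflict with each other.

Check each pair: they overlap iff neither finishes before the other starts.
Sorted by start: Dmitri, Priya, Declan, Mateo, Tariq, Noor, Marcus, Felix, Ingrid.
Priya starts after Dmitri ends; Dmitri is clear from here.
Declan starts after Priya ends; Priya is clear from here.
Mateo starts after Declan ends; Declan is clear from here.
Tariq starts after Mateo ends; Mateo is clear from here.
Noor starts after Tariq ends; Tariq is clear from here.
Marcus starts after Noor ends; Noor is clear from here.
Felix starts after Marcus ends; Marcus is clear from here.
Ingrid starts exactly when Felix ends (back-to-back, no overlap).

no conflicts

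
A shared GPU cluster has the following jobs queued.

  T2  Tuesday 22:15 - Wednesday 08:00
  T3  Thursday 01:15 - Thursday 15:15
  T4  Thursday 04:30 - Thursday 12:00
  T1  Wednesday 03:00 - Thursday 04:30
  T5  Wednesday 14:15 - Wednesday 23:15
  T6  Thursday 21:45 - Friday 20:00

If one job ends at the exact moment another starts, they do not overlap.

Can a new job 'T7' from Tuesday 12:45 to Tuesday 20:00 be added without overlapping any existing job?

T2: starts Tuesday 22:15 at or after T7 ends Tuesday 20:00 → clear.
T1: starts Wednesday 03:00 at or after T7 ends Tuesday 20:00 → clear.
T5: starts Wednesday 14:15 at or after T7 ends Tuesday 20:00 → clear.
T3: starts Thursday 01:15 at or after T7 ends Tuesday 20:00 → clear.
T4: starts Thursday 04:30 at or after T7 ends Tuesday 20:00 → clear.
T6: starts Thursday 21:45 at or after T7 ends Tuesday 20:00 → clear.

Yes — the slot is free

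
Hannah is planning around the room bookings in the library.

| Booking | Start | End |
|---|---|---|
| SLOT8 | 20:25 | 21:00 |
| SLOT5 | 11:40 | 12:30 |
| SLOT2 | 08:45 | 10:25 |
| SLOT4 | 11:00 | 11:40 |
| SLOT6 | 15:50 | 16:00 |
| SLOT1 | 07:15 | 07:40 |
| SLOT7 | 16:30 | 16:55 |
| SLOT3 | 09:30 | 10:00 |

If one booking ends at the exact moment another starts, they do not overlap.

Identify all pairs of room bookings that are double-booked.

SLOT2 & SLOT3

Sorted by start: SLOT1, SLOT2, SLOT3, SLOT4, SLOT5, SLOT6, SLOT7, SLOT8.
SLOT2 starts after SLOT1 ends; SLOT1 is clear from here.
SLOT3 starts before SLOT2 ends → SLOT2 and SLOT3 overlap.
SLOT4 starts after SLOT2 ends; SLOT2 is clear from here.
SLOT4 starts after SLOT3 ends; SLOT3 is clear from here.
SLOT5 starts exactly when SLOT4 ends (back-to-back, no overlap); SLOT4 is clear from here.
SLOT6 starts after SLOT5 ends; SLOT5 is clear from here.
SLOT7 starts after SLOT6 ends; SLOT6 is clear from here.
SLOT8 starts after SLOT7 ends.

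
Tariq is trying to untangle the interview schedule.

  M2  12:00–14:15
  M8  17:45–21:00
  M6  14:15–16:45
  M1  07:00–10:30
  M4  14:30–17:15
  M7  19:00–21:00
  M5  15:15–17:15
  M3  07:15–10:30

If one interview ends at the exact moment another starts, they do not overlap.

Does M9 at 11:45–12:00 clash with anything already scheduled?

M1: ends 10:30 at or before M9 starts 11:45 → clear.
M3: ends 10:30 at or before M9 starts 11:45 → clear.
M2: starts 12:00 at or after M9 ends 12:00 → clear.
M6: starts 14:15 at or after M9 ends 12:00 → clear.
M4: starts 14:30 at or after M9 ends 12:00 → clear.
M5: starts 15:15 at or after M9 ends 12:00 → clear.
M8: starts 17:45 at or after M9 ends 12:00 → clear.
M7: starts 19:00 at or after M9 ends 12:00 → clear.

No — it doesn't clash with anything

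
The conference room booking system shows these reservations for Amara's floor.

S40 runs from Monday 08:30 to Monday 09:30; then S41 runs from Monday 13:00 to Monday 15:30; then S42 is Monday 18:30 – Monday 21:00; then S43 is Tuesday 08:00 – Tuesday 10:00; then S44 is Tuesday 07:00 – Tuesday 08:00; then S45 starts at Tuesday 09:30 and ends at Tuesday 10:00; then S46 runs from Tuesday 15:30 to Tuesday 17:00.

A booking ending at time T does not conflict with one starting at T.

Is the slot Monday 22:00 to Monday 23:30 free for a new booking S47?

S40: ends Monday 09:30 at or before S47 starts Monday 22:00 → clear.
S41: ends Monday 15:30 at or before S47 starts Monday 22:00 → clear.
S42: ends Monday 21:00 at or before S47 starts Monday 22:00 → clear.
S44: starts Tuesday 07:00 at or after S47 ends Monday 23:30 → clear.
S43: starts Tuesday 08:00 at or after S47 ends Monday 23:30 → clear.
S45: starts Tuesday 09:30 at or after S47 ends Monday 23:30 → clear.
S46: starts Tuesday 15:30 at or after S47 ends Monday 23:30 → clear.

Yes — the slot is free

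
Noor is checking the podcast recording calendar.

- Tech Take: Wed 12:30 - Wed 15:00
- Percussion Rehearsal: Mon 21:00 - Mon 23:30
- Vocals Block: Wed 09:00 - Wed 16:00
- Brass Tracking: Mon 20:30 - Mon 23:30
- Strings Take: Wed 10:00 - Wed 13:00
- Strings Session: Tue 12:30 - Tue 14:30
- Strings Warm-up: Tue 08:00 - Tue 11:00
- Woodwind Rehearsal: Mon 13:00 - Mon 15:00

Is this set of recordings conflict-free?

Check each pair: they overlap iff neither finishes before the other starts.
Sorted by start: Woodwind Rehearsal, Brass Tracking, Percussion Rehearsal, Strings Warm-up, Strings Session, Vocals Block, Strings Take, Tech Take.
Brass Tracking starts after Woodwind Rehearsal ends — done with Woodwind Rehearsal.
Percussion Rehearsal starts before Brass Tracking ends → Brass Tracking and Percussion Rehearsal overlap.
That's a conflict, so the schedule is not conflict-free.

No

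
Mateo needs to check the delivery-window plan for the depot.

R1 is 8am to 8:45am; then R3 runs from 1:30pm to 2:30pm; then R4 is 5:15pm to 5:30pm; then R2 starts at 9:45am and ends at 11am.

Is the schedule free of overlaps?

Sorted by start: R1, R2, R3, R4.
R2 starts after R1 ends; R1 is clear from here.
R3 starts after R2 ends; R2 is clear from here.
R4 starts after R3 ends.
Every pair is clear; the schedule has no overlaps.

Yes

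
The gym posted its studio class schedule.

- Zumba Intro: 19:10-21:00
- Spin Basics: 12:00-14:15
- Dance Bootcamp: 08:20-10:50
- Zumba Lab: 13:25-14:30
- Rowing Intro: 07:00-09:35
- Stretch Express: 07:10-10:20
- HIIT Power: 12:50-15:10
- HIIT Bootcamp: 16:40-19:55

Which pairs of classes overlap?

Dance Bootcamp & Rowing Intro, Dance Bootcamp & Stretch Express, HIIT Bootcamp & Zumba Intro, HIIT Power & Spin Basics, HIIT Power & Zumba Lab, Rowing Intro & Stretch Express, Spin Basics & Zumba Lab

Sorted by start: Rowing Intro, Stretch Express, Dance Bootcamp, Spin Basics, HIIT Power, Zumba Lab, HIIT Bootcamp, Zumba Intro.
Stretch Express starts before Rowing Intro ends → Rowing Intro and Stretch Express overlap.
Dance Bootcamp starts before Rowing Intro ends → Rowing Intro and Dance Bootcamp overlap.
Spin Basics starts after Rowing Intro ends; Rowing Intro is clear from here.
Dance Bootcamp starts before Stretch Express ends → Stretch Express and Dance Bootcamp overlap.
Spin Basics starts after Stretch Express ends; Stretch Express is clear from here.
Spin Basics starts after Dance Bootcamp ends; Dance Bootcamp is clear from here.
HIIT Power starts before Spin Basics ends → Spin Basics and HIIT Power overlap.
Zumba Lab starts before Spin Basics ends → Spin Basics and Zumba Lab overlap.
HIIT Bootcamp starts after Spin Basics ends; Spin Basics is clear from here.
Zumba Lab starts before HIIT Power ends → HIIT Power and Zumba Lab overlap.
HIIT Bootcamp starts after HIIT Power ends; HIIT Power is clear from here.
HIIT Bootcamp starts after Zumba Lab ends; Zumba Lab is clear from here.
Zumba Intro starts before HIIT Bootcamp ends → HIIT Bootcamp and Zumba Intro overlap.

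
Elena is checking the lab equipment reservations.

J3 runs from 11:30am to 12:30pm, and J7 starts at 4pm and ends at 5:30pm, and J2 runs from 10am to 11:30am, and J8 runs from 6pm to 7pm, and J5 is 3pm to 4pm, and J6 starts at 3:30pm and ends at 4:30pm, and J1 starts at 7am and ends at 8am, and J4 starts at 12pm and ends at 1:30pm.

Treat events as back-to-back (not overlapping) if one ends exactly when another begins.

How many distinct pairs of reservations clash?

Two intervals overlap when each starts before the other ends.
Sorted by start: J1, J2, J3, J4, J5, J6, J7, J8.
J2 starts after J1 ends, so J1 has no further overlaps.
J3 starts exactly when J2 ends (back-to-back, no overlap), so J2 has no further overlaps.
J4 starts before J3 ends → J3 and J4 overlap.
J5 starts after J3 ends, so J3 has no further overlaps.
J5 starts after J4 ends, so J4 has no further overlaps.
J6 starts before J5 ends → J5 and J6 overlap.
J7 starts exactly when J5 ends (back-to-back, no overlap), so J5 has no further overlaps.
J7 starts before J6 ends → J6 and J7 overlap.
J8 starts after J6 ends.
J8 starts after J7 ends.
Overlapping pairs: J3 & J4, J5 & J6, J6 & J7 — 3 in total.

3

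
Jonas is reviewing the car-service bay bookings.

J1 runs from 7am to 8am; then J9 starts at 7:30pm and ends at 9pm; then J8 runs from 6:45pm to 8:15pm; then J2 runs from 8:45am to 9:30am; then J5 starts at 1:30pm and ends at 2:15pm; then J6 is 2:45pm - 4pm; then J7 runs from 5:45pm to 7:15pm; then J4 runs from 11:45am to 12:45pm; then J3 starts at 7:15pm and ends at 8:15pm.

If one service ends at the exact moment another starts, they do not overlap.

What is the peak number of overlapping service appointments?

3

Walk through starts and ends in time order (an end at T is processed before a start at T):
7am start J1 → 1
8am end J1 → 0
8:45am start J2 → 1
9:30am end J2 → 0
11:45am start J4 → 1
12:45pm end J4 → 0
1:30pm start J5 → 1
2:15pm end J5 → 0
2:45pm start J6 → 1
4pm end J6 → 0
5:45pm start J7 → 1
6:45pm start J8 → 2
7:15pm end J7 → 1
7:15pm start J3 → 2
7:30pm start J9 → 3
8:15pm end J3 → 2
8:15pm end J8 → 1
9pm end J9 → 0
Peak is 3, at 7:30pm (J3, J8, J9).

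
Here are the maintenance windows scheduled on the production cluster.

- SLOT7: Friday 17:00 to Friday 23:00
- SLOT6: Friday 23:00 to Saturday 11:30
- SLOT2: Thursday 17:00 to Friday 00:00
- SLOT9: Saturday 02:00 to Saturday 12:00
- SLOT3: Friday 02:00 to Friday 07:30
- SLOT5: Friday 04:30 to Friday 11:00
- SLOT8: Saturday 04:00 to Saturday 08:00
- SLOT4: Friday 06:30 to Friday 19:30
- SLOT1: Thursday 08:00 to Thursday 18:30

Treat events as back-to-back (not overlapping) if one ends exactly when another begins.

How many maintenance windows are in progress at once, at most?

Sweep the timeline, counting +1 at each start and −1 at each end (ends before starts at a tie):
Thursday 08:00 start SLOT1 → 1
Thursday 17:00 start SLOT2 → 2
Thursday 18:30 end SLOT1 → 1
Friday 00:00 end SLOT2 → 0
Friday 02:00 start SLOT3 → 1
Friday 04:30 start SLOT5 → 2
Friday 06:30 start SLOT4 → 3
Friday 07:30 end SLOT3 → 2
Friday 11:00 end SLOT5 → 1
Friday 17:00 start SLOT7 → 2
Friday 19:30 end SLOT4 → 1
Friday 23:00 end SLOT7 → 0
Friday 23:00 start SLOT6 → 1
Saturday 02:00 start SLOT9 → 2
Saturday 04:00 start SLOT8 → 3
Saturday 08:00 end SLOT8 → 2
Saturday 11:30 end SLOT6 → 1
Saturday 12:00 end SLOT9 → 0
Peak is 3, at Friday 06:30 (SLOT3, SLOT4, SLOT5).

3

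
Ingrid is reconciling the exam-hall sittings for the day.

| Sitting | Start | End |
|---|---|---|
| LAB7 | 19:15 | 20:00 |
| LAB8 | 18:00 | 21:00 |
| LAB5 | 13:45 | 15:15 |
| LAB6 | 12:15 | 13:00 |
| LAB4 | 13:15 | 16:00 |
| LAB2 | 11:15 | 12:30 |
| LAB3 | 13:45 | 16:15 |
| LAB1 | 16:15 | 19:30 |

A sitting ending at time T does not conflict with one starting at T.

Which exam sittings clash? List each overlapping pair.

Check each pair: they overlap iff neither finishes before the other starts.
Sorted by start: LAB2, LAB6, LAB4, LAB3, LAB5, LAB1, LAB8, LAB7.
LAB6 starts before LAB2 ends → LAB2 and LAB6 overlap.
LAB4 starts after LAB2 ends, so nothing later overlaps LAB2 either.
LAB4 starts after LAB6 ends, so nothing later overlaps LAB6 either.
LAB3 starts before LAB4 ends → LAB4 and LAB3 overlap.
LAB5 starts before LAB4 ends → LAB4 and LAB5 overlap.
LAB1 starts after LAB4 ends, so nothing later overlaps LAB4 either.
LAB5 starts before LAB3 ends → LAB3 and LAB5 overlap.
LAB1 starts exactly when LAB3 ends (back-to-back, no overlap), so nothing later overlaps LAB3 either.
LAB1 starts after LAB5 ends, so nothing later overlaps LAB5 either.
LAB8 starts before LAB1 ends → LAB1 and LAB8 overlap.
LAB7 starts before LAB1 ends → LAB1 and LAB7 overlap.
LAB7 starts before LAB8 ends → LAB8 and LAB7 overlap.

LAB1 & LAB7, LAB1 & LAB8, LAB2 & LAB6, LAB3 & LAB4, LAB3 & LAB5, LAB4 & LAB5, LAB7 & LAB8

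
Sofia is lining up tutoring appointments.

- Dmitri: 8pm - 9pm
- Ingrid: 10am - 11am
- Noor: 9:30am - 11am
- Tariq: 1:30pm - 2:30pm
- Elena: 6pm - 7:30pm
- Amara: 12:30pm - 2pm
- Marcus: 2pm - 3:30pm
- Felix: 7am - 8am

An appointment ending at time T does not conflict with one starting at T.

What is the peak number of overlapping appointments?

Sweep the timeline, counting +1 at each start and −1 at each end (ends before starts at a tie):
7am start Felix → 1
8am end Felix → 0
9:30am start Noor → 1
10am start Ingrid → 2
11am end Ingrid → 1
11am end Noor → 0
12:30pm start Amara → 1
1:30pm start Tariq → 2
2pm end Amara → 1
2pm start Marcus → 2
2:30pm end Tariq → 1
3:30pm end Marcus → 0
6pm start Elena → 1
7:30pm end Elena → 0
8pm start Dmitri → 1
9pm end Dmitri → 0
Peak is 2, at 10am (Ingrid, Noor).

2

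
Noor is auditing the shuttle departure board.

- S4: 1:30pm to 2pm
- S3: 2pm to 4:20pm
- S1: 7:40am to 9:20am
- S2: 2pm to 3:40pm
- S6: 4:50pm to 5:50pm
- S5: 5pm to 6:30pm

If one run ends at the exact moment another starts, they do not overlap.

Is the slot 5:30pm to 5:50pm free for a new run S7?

No — it overlaps S5, S6

S1: ends 9:20am at or before S7 starts 5:30pm → clear.
S4: ends 2pm at or before S7 starts 5:30pm → clear.
S2: ends 3:40pm at or before S7 starts 5:30pm → clear.
S3: ends 4:20pm at or before S7 starts 5:30pm → clear.
S6: starts 4:50pm before S7 ends 5:50pm, and ends 5:50pm after S7 starts 5:30pm → overlap.
S5: starts 5pm before S7 ends 5:50pm, and ends 6:30pm after S7 starts 5:30pm → overlap.
S7 overlaps S5, S6.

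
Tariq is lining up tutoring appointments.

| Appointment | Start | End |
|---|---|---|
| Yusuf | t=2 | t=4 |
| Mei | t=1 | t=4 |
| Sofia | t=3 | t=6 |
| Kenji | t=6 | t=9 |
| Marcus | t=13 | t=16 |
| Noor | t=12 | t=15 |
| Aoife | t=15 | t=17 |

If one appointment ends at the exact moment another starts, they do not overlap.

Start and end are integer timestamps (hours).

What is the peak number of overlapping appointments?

Walk through starts and ends in time order (an end at T is processed before a start at T):
t=1 start Mei → 1
t=2 start Yusuf → 2
t=3 start Sofia → 3
t=4 end Mei → 2
t=4 end Yusuf → 1
t=6 end Sofia → 0
t=6 start Kenji → 1
t=9 end Kenji → 0
t=12 start Noor → 1
t=13 start Marcus → 2
t=15 end Noor → 1
t=15 start Aoife → 2
t=16 end Marcus → 1
t=17 end Aoife → 0
Peak is 3, at t=3 (Mei, Sofia, Yusuf).

3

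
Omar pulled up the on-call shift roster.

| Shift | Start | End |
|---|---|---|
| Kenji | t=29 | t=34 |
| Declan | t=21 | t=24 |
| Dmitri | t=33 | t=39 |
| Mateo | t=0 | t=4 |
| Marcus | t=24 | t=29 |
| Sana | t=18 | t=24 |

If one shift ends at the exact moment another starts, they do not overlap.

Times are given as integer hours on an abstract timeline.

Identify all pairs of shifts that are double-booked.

Check each pair: they overlap iff neither finishes before the other starts.
Sorted by start: Mateo, Sana, Declan, Marcus, Kenji, Dmitri.
Sana starts after Mateo ends — done with Mateo.
Declan starts before Sana ends → Sana and Declan overlap.
Marcus starts exactly when Sana ends (back-to-back, no overlap) — done with Sana.
Marcus starts exactly when Declan ends (back-to-back, no overlap) — done with Declan.
Kenji starts exactly when Marcus ends (back-to-back, no overlap) — done with Marcus.
Dmitri starts before Kenji ends → Kenji and Dmitri overlap.

Declan & Sana, Dmitri & Kenji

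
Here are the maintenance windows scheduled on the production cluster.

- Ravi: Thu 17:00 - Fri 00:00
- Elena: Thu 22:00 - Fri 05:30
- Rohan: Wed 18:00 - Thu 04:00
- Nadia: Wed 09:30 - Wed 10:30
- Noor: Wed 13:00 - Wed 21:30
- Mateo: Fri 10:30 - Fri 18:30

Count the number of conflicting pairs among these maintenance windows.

2

Check each pair: they overlap iff neither finishes before the other starts.
Sorted by start: Nadia, Noor, Rohan, Ravi, Elena, Mateo.
Noor starts after Nadia ends, so Nadia has no further overlaps.
Rohan starts before Noor ends → Noor and Rohan overlap.
Ravi starts after Noor ends, so Noor has no further overlaps.
Ravi starts after Rohan ends, so Rohan has no further overlaps.
Elena starts before Ravi ends → Ravi and Elena overlap.
Mateo starts after Ravi ends.
Mateo starts after Elena ends.
Overlapping pairs: Elena & Ravi, Noor & Rohan — 2 in total.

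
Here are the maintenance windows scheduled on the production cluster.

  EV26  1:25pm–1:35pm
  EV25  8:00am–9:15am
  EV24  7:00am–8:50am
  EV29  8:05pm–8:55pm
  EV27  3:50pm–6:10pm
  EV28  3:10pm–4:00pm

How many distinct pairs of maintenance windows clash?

2

Sorted by start: EV24, EV25, EV26, EV28, EV27, EV29.
EV25 starts before EV24 ends → EV24 and EV25 overlap.
EV26 starts after EV24 ends, so nothing later overlaps EV24 either.
EV26 starts after EV25 ends, so nothing later overlaps EV25 either.
EV28 starts after EV26 ends, so nothing later overlaps EV26 either.
EV27 starts before EV28 ends → EV28 and EV27 overlap.
EV29 starts after EV28 ends.
EV29 starts after EV27 ends.
Overlapping pairs: EV24 & EV25, EV27 & EV28 — 2 in total.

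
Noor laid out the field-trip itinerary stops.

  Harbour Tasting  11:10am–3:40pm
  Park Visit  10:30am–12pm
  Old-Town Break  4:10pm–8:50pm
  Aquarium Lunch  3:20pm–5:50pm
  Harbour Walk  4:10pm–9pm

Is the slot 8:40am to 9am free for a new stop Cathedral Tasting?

Yes — the slot is free

Park Visit: starts 10:30am at or after Cathedral Tasting ends 9am → clear.
Harbour Tasting: starts 11:10am at or after Cathedral Tasting ends 9am → clear.
Aquarium Lunch: starts 3:20pm at or after Cathedral Tasting ends 9am → clear.
Old-Town Break: starts 4:10pm at or after Cathedral Tasting ends 9am → clear.
Harbour Walk: starts 4:10pm at or after Cathedral Tasting ends 9am → clear.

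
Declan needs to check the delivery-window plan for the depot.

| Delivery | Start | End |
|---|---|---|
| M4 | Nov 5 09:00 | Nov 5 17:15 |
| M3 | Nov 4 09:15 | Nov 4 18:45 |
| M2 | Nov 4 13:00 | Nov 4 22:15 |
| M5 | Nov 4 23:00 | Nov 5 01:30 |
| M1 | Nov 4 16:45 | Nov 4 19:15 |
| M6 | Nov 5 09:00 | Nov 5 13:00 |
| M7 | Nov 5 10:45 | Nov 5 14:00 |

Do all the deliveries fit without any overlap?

Sorted by start: M3, M2, M1, M5, M4, M6, M7.
M2 starts before M3 ends → M3 and M2 overlap.
That's a conflict, so the schedule is not conflict-free.

No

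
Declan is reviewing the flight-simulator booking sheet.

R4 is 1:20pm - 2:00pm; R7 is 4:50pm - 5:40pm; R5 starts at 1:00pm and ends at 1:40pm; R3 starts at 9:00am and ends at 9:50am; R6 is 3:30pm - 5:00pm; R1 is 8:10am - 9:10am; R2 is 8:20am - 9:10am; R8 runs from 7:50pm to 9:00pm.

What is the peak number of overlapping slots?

3

Sort all start/end points and keep a running count:
8:10am start R1 → 1
8:20am start R2 → 2
9:00am start R3 → 3
9:10am end R1 → 2
9:10am end R2 → 1
9:50am end R3 → 0
1:00pm start R5 → 1
1:20pm start R4 → 2
1:40pm end R5 → 1
2:00pm end R4 → 0
3:30pm start R6 → 1
4:50pm start R7 → 2
5:00pm end R6 → 1
5:40pm end R7 → 0
7:50pm start R8 → 1
9:00pm end R8 → 0
Peak is 3, at 9:00am (R1, R2, R3).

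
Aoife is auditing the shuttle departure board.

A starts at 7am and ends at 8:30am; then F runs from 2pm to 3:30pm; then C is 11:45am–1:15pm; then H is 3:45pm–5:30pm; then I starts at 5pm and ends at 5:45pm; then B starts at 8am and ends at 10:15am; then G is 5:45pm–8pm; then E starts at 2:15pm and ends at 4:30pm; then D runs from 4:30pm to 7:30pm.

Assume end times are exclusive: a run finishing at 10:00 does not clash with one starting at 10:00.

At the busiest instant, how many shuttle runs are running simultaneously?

3

Sort all start/end points and keep a running count:
7am start A → 1
8am start B → 2
8:30am end A → 1
10:15am end B → 0
11:45am start C → 1
1:15pm end C → 0
2pm start F → 1
2:15pm start E → 2
3:30pm end F → 1
3:45pm start H → 2
4:30pm end E → 1
4:30pm start D → 2
5pm start I → 3
5:30pm end H → 2
5:45pm end I → 1
5:45pm start G → 2
7:30pm end D → 1
8pm end G → 0
Peak is 3, at 5pm (D, H, I).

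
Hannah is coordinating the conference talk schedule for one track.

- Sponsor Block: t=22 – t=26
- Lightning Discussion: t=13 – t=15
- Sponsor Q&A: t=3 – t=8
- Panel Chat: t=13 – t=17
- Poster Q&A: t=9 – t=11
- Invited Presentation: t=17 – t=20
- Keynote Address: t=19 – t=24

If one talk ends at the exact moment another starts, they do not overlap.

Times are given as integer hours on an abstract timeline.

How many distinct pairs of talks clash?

Check each pair: they overlap iff neither finishes before the other starts.
Sorted by start: Sponsor Q&A, Poster Q&A, Panel Chat, Lightning Discussion, Invited Presentation, Keynote Address, Sponsor Block.
Poster Q&A starts after Sponsor Q&A ends; Sponsor Q&A is clear from here.
Panel Chat starts after Poster Q&A ends; Poster Q&A is clear from here.
Lightning Discussion starts before Panel Chat ends → Panel Chat and Lightning Discussion overlap.
Invited Presentation starts exactly when Panel Chat ends (back-to-back, no overlap); Panel Chat is clear from here.
Invited Presentation starts after Lightning Discussion ends; Lightning Discussion is clear from here.
Keynote Address starts before Invited Presentation ends → Invited Presentation and Keynote Address overlap.
Sponsor Block starts after Invited Presentation ends.
Sponsor Block starts before Keynote Address ends → Keynote Address and Sponsor Block overlap.
Overlapping pairs: Invited Presentation & Keynote Address, Keynote Address & Sponsor Block, Lightning Discussion & Panel Chat — 3 in total.

3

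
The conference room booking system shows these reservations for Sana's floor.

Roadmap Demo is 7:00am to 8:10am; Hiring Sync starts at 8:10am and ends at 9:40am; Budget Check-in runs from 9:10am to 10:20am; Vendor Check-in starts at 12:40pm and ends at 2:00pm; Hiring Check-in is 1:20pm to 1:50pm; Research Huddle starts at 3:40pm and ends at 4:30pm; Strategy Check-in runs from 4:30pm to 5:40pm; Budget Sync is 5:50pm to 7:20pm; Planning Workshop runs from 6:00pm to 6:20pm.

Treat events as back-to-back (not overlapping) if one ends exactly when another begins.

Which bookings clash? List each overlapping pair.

Budget Check-in & Hiring Sync, Budget Sync & Planning Workshop, Hiring Check-in & Vendor Check-in

Sorted by start: Roadmap Demo, Hiring Sync, Budget Check-in, Vendor Check-in, Hiring Check-in, Research Huddle, Strategy Check-in, Budget Sync, Planning Workshop.
Hiring Sync starts exactly when Roadmap Demo ends (back-to-back, no overlap), so Roadmap Demo has no further overlaps.
Budget Check-in starts before Hiring Sync ends → Hiring Sync and Budget Check-in overlap.
Vendor Check-in starts after Hiring Sync ends, so Hiring Sync has no further overlaps.
Vendor Check-in starts after Budget Check-in ends, so Budget Check-in has no further overlaps.
Hiring Check-in starts before Vendor Check-in ends → Vendor Check-in and Hiring Check-in overlap.
Research Huddle starts after Vendor Check-in ends, so Vendor Check-in has no further overlaps.
Research Huddle starts after Hiring Check-in ends, so Hiring Check-in has no further overlaps.
Strategy Check-in starts exactly when Research Huddle ends (back-to-back, no overlap), so Research Huddle has no further overlaps.
Budget Sync starts after Strategy Check-in ends, so Strategy Check-in has no further overlaps.
Planning Workshop starts before Budget Sync ends → Budget Sync and Planning Workshop overlap.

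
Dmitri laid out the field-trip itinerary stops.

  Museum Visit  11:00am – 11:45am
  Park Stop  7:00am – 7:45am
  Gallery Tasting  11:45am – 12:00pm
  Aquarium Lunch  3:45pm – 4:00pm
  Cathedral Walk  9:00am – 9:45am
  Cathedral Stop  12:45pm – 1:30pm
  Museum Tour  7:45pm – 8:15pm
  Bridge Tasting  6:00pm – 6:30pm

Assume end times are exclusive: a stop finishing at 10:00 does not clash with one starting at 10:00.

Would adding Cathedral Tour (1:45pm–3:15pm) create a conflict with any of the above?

No — it doesn't clash with anything

Park Stop: ends 7:45am at or before Cathedral Tour starts 1:45pm → clear.
Cathedral Walk: ends 9:45am at or before Cathedral Tour starts 1:45pm → clear.
Museum Visit: ends 11:45am at or before Cathedral Tour starts 1:45pm → clear.
Gallery Tasting: ends 12:00pm at or before Cathedral Tour starts 1:45pm → clear.
Cathedral Stop: ends 1:30pm at or before Cathedral Tour starts 1:45pm → clear.
Aquarium Lunch: starts 3:45pm at or after Cathedral Tour ends 3:15pm → clear.
Bridge Tasting: starts 6:00pm at or after Cathedral Tour ends 3:15pm → clear.
Museum Tour: starts 7:45pm at or after Cathedral Tour ends 3:15pm → clear.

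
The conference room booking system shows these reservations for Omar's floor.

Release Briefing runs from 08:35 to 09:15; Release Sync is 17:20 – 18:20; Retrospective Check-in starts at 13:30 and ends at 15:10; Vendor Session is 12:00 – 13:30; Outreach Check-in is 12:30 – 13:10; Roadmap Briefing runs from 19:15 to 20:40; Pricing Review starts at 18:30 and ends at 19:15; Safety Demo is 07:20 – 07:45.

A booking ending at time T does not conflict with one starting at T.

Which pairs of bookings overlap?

Sorted by start: Safety Demo, Release Briefing, Vendor Session, Outreach Check-in, Retrospective Check-in, Release Sync, Pricing Review, Roadmap Briefing.
Release Briefing starts after Safety Demo ends; Safety Demo is clear from here.
Vendor Session starts after Release Briefing ends; Release Briefing is clear from here.
Outreach Check-in starts before Vendor Session ends → Vendor Session and Outreach Check-in overlap.
Retrospective Check-in starts exactly when Vendor Session ends (back-to-back, no overlap); Vendor Session is clear from here.
Retrospective Check-in starts after Outreach Check-in ends; Outreach Check-in is clear from here.
Release Sync starts after Retrospective Check-in ends; Retrospective Check-in is clear from here.
Pricing Review starts after Release Sync ends; Release Sync is clear from here.
Roadmap Briefing starts exactly when Pricing Review ends (back-to-back, no overlap).

Outreach Check-in & Vendor Session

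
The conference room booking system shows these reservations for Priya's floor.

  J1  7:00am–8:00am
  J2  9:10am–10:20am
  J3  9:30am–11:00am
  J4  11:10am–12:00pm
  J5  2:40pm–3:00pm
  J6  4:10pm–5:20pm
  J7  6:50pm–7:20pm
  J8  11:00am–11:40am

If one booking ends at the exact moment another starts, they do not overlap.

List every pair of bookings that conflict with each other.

J2 & J3, J4 & J8

Check each pair: they overlap iff neither finishes before the other starts.
Sorted by start: J1, J2, J3, J8, J4, J5, J6, J7.
J2 starts after J1 ends, so J1 has no further overlaps.
J3 starts before J2 ends → J2 and J3 overlap.
J8 starts after J2 ends, so J2 has no further overlaps.
J8 starts exactly when J3 ends (back-to-back, no overlap), so J3 has no further overlaps.
J4 starts before J8 ends → J8 and J4 overlap.
J5 starts after J8 ends, so J8 has no further overlaps.
J5 starts after J4 ends, so J4 has no further overlaps.
J6 starts after J5 ends, so J5 has no further overlaps.
J7 starts after J6 ends.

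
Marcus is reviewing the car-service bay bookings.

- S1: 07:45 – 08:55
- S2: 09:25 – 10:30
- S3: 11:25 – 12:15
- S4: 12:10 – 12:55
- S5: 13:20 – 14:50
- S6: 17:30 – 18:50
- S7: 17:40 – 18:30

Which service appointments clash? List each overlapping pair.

S3 & S4, S6 & S7

Two intervals overlap when each starts before the other ends.
Sorted by start: S1, S2, S3, S4, S5, S6, S7.
S2 starts after S1 ends — done with S1.
S3 starts after S2 ends — done with S2.
S4 starts before S3 ends → S3 and S4 overlap.
S5 starts after S3 ends — done with S3.
S5 starts after S4 ends — done with S4.
S6 starts after S5 ends — done with S5.
S7 starts before S6 ends → S6 and S7 overlap.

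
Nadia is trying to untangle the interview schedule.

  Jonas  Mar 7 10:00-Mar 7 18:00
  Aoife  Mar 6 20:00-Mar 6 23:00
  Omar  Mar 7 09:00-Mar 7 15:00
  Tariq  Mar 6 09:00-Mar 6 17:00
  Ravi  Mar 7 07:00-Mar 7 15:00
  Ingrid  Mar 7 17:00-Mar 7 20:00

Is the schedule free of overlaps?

No

Sorted by start: Tariq, Aoife, Ravi, Omar, Jonas, Ingrid.
Aoife starts after Tariq ends, so nothing later overlaps Tariq either.
Ravi starts after Aoife ends, so nothing later overlaps Aoife either.
Omar starts before Ravi ends → Ravi and Omar overlap.
That's a conflict, so the schedule is not conflict-free.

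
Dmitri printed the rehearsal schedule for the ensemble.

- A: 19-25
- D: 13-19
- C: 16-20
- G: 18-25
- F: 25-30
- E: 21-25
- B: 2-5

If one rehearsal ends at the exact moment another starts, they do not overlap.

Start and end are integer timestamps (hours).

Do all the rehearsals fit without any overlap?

No

Sorted by start: B, D, C, G, A, E, F.
D starts after B ends — done with B.
C starts before D ends → D and C overlap.
That's a conflict, so the schedule is not conflict-free.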